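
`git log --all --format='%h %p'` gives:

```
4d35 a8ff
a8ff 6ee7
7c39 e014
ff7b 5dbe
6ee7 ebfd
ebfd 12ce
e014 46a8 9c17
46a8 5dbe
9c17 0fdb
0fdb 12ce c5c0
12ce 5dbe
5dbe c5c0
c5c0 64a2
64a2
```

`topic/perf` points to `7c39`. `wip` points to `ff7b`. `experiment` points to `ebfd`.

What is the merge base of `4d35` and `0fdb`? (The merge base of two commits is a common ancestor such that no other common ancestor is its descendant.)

Ancestors of 4d35: {12ce, 4d35, 5dbe, 64a2, 6ee7, a8ff, c5c0, ebfd}.
Ancestors of 0fdb: {0fdb, 12ce, 5dbe, 64a2, c5c0}.
Common ancestors: {12ce, 5dbe, 64a2, c5c0}.
Among these, 12ce is not an ancestor of any other common ancestor — it is the merge base.

12ce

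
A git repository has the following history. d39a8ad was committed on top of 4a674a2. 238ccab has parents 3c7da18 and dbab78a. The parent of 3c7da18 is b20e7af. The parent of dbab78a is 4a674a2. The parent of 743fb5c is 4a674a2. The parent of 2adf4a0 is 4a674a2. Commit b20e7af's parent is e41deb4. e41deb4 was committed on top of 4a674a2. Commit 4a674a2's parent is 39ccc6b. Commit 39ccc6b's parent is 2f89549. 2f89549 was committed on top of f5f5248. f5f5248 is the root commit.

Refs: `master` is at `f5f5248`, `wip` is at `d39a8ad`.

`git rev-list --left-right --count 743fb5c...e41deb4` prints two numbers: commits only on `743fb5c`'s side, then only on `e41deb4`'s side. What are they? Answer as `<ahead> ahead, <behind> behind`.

Reachable from 743fb5c: {2f89549, 39ccc6b, 4a674a2, 743fb5c, f5f5248}.
Reachable from e41deb4: {2f89549, 39ccc6b, 4a674a2, e41deb4, f5f5248}.
Only in 743fb5c's history (ahead): {743fb5c} — 1.
Only in e41deb4's history (behind): {e41deb4} — 1.

1 ahead, 1 behind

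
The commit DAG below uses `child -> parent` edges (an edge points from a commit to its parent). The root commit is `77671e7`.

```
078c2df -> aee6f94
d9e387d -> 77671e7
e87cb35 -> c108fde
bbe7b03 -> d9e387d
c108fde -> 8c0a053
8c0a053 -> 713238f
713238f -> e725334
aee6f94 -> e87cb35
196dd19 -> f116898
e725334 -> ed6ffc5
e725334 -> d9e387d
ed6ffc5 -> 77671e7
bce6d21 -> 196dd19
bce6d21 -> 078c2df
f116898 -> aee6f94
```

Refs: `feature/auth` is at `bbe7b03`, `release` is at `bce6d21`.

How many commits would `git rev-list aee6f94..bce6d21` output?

4

Reachable from bce6d21: {078c2df, 196dd19, 713238f, 77671e7, 8c0a053, aee6f94, bce6d21, c108fde, d9e387d, e725334, e87cb35, ed6ffc5, f116898}.
Reachable from aee6f94: {713238f, 77671e7, 8c0a053, aee6f94, c108fde, d9e387d, e725334, e87cb35, ed6ffc5}.
In bce6d21's history but not aee6f94's: {078c2df, 196dd19, bce6d21, f116898} — 4 commits.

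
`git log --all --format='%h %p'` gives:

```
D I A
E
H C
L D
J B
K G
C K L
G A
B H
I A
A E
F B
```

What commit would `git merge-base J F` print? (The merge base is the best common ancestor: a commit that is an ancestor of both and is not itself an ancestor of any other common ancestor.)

B

Ancestors of J: {A, B, C, D, E, G, H, I, J, K, L}.
Ancestors of F: {A, B, C, D, E, F, G, H, I, K, L}.
Common ancestors: {A, B, C, D, E, G, H, I, K, L}.
Among these, B is not an ancestor of any other common ancestor — it is the merge base.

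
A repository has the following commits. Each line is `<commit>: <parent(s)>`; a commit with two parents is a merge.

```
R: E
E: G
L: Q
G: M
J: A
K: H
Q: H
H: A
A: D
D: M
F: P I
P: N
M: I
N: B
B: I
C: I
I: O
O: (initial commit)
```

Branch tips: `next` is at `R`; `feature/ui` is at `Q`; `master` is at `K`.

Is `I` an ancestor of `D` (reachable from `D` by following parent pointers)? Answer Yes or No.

Ancestors of D (commits reachable by following parents): {D, I, M, O}.
I is in that set, so it is an ancestor of D.

Yes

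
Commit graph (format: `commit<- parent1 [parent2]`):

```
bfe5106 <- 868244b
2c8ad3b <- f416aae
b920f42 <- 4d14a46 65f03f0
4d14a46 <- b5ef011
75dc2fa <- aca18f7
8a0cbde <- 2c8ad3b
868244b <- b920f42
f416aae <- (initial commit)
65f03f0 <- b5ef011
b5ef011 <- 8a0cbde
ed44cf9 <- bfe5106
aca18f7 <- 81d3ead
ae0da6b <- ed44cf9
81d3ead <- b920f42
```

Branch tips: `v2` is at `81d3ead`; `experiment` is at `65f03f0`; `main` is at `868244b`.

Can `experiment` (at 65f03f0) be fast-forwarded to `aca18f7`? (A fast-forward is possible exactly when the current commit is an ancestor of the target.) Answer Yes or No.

A fast-forward from 65f03f0 to aca18f7 is possible iff 65f03f0 is an ancestor of aca18f7.
Ancestors of aca18f7: {2c8ad3b, 4d14a46, 65f03f0, 81d3ead, 8a0cbde, aca18f7, b5ef011, b920f42, f416aae}.
65f03f0 is among them, so fast-forward is possible.

Yes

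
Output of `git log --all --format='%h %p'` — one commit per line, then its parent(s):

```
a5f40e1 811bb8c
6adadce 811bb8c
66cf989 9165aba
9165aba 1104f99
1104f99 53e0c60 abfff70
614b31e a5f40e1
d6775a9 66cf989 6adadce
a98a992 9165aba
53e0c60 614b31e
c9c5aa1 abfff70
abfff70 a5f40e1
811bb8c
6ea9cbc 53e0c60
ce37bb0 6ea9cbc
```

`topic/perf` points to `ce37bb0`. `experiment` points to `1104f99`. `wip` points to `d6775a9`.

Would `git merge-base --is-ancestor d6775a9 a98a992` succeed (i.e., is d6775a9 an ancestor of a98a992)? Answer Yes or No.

Ancestors of a98a992: {1104f99, 53e0c60, 614b31e, 811bb8c, 9165aba, a5f40e1, a98a992, abfff70}.
d6775a9 is not in that set, so it is not an ancestor of a98a992.

No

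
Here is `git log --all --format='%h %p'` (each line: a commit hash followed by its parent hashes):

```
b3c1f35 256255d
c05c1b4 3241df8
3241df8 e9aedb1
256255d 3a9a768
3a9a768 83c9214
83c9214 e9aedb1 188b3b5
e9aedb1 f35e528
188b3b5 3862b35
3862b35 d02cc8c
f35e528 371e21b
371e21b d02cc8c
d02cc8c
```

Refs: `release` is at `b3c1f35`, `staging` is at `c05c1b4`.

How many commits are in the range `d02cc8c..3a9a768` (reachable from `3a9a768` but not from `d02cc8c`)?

Reachable from 3a9a768: {188b3b5, 371e21b, 3862b35, 3a9a768, 83c9214, d02cc8c, e9aedb1, f35e528}.
Reachable from d02cc8c: {d02cc8c}.
In 3a9a768's history but not d02cc8c's: {188b3b5, 371e21b, 3862b35, 3a9a768, 83c9214, e9aedb1, f35e528} — 7 commits.

7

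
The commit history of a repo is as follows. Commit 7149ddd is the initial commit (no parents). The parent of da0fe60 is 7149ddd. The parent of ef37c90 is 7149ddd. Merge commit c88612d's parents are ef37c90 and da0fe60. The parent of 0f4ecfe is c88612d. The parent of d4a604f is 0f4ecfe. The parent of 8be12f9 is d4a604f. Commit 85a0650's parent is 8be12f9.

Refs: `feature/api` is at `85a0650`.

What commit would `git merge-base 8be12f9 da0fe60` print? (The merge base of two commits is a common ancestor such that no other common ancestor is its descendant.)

da0fe60

Ancestors of 8be12f9: {0f4ecfe, 7149ddd, 8be12f9, c88612d, d4a604f, da0fe60, ef37c90}.
Ancestors of da0fe60: {7149ddd, da0fe60}.
Common ancestors: {7149ddd, da0fe60}.
Among these, da0fe60 is not an ancestor of any other common ancestor — it is the merge base.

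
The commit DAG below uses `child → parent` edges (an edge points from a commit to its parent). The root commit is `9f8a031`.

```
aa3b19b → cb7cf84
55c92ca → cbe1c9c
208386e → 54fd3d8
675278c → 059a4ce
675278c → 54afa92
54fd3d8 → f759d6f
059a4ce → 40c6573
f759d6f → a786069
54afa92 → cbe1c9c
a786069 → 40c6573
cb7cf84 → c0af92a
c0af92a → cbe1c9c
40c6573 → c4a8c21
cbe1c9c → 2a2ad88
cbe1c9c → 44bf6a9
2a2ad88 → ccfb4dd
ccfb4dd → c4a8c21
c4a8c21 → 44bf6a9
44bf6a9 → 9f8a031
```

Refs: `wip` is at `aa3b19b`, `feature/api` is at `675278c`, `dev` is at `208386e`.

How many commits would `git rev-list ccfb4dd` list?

4

Walking parent pointers from ccfb4dd: reachable set = {44bf6a9, 9f8a031, c4a8c21, ccfb4dd}.
That is 4 commits.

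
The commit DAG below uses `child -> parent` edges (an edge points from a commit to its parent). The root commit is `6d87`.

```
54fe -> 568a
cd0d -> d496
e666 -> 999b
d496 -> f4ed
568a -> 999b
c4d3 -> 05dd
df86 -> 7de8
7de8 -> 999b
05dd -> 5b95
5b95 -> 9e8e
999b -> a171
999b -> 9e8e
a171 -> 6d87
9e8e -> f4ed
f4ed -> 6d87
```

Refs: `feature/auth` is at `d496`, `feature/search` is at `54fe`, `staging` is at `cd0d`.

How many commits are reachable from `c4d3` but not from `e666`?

Reachable from c4d3: {05dd, 5b95, 6d87, 9e8e, c4d3, f4ed}.
Reachable from e666: {6d87, 999b, 9e8e, a171, e666, f4ed}.
In c4d3's history but not e666's: {05dd, 5b95, c4d3} — 3 commits.

3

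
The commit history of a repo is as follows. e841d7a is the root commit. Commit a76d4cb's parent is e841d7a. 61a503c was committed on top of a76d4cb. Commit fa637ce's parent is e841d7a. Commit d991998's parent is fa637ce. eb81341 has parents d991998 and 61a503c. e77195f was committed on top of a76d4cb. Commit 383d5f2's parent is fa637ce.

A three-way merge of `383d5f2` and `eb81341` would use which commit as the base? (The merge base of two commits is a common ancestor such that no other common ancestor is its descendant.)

fa637ce

Ancestors of 383d5f2: {383d5f2, e841d7a, fa637ce}.
Ancestors of eb81341: {61a503c, a76d4cb, d991998, e841d7a, eb81341, fa637ce}.
Common ancestors: {e841d7a, fa637ce}.
Among these, fa637ce is not an ancestor of any other common ancestor — it is the merge base.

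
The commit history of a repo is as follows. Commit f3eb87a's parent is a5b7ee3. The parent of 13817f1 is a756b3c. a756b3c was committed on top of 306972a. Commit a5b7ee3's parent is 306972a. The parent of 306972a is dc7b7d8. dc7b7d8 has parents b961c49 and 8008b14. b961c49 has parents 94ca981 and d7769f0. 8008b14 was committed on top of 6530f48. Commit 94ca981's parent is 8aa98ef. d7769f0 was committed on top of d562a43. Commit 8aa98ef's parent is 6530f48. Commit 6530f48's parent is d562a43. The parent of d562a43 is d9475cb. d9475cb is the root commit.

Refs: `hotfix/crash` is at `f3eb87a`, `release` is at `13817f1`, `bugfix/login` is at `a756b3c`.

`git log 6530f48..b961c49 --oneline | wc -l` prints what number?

4

Reachable from b961c49: {6530f48, 8aa98ef, 94ca981, b961c49, d562a43, d7769f0, d9475cb}.
Reachable from 6530f48: {6530f48, d562a43, d9475cb}.
In b961c49's history but not 6530f48's: {8aa98ef, 94ca981, b961c49, d7769f0} — 4 commits.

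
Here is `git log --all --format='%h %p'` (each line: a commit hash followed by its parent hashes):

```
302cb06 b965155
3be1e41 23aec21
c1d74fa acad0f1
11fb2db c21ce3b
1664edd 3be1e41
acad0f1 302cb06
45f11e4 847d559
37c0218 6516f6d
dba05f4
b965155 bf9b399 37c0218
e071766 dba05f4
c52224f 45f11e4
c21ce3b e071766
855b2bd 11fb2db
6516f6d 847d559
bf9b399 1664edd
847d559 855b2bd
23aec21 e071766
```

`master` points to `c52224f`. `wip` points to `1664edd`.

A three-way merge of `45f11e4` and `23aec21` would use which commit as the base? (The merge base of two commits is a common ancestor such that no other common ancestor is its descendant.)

Ancestors of 45f11e4: {11fb2db, 45f11e4, 847d559, 855b2bd, c21ce3b, dba05f4, e071766}.
Ancestors of 23aec21: {23aec21, dba05f4, e071766}.
Common ancestors: {dba05f4, e071766}.
Among these, e071766 is not an ancestor of any other common ancestor — it is the merge base.

e071766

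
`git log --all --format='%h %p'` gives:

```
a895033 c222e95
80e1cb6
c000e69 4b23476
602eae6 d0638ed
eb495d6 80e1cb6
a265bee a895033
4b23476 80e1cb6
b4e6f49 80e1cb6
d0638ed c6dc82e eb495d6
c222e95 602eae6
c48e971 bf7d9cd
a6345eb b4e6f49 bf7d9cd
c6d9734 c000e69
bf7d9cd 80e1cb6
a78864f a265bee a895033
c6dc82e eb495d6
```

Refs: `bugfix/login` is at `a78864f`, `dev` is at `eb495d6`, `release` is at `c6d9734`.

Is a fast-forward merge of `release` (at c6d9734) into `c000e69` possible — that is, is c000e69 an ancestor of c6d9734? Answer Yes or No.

A fast-forward from c000e69 to c6d9734 is possible iff c000e69 is an ancestor of c6d9734.
Ancestors of c6d9734: {4b23476, 80e1cb6, c000e69, c6d9734}.
c000e69 is among them, so fast-forward is possible.

Yes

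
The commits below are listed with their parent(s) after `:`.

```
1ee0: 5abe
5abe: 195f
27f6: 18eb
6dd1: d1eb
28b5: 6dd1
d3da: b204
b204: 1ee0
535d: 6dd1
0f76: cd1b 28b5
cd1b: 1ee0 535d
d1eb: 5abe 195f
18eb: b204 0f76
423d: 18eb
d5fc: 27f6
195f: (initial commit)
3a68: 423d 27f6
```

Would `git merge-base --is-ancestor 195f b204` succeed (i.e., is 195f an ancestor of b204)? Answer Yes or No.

Yes

Ancestors of b204 (commits reachable by following parents): {195f, 1ee0, 5abe, b204}.
195f is in that set, so it is an ancestor of b204.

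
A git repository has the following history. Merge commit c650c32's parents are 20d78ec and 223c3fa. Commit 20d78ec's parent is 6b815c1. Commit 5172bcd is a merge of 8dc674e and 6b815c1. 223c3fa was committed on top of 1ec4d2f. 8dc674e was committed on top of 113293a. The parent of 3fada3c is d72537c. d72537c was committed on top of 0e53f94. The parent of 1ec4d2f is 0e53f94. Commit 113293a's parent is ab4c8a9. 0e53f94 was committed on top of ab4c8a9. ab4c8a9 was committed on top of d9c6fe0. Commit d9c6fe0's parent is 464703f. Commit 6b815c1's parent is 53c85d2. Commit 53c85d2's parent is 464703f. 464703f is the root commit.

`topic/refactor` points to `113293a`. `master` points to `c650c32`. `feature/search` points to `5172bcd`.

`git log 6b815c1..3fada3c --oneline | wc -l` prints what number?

5

Reachable from 3fada3c: {0e53f94, 3fada3c, 464703f, ab4c8a9, d72537c, d9c6fe0}.
Reachable from 6b815c1: {464703f, 53c85d2, 6b815c1}.
In 3fada3c's history but not 6b815c1's: {0e53f94, 3fada3c, ab4c8a9, d72537c, d9c6fe0} — 5 commits.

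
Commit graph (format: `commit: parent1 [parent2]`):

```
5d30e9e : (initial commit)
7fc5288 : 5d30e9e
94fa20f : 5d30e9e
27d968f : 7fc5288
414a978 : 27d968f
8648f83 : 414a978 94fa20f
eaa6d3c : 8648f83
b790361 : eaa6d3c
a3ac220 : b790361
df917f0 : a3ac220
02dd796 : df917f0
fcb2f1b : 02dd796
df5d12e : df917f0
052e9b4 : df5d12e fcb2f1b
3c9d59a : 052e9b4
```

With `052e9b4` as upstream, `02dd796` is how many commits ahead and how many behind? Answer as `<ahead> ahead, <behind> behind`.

Reachable from 02dd796: {02dd796, 27d968f, 414a978, 5d30e9e, 7fc5288, 8648f83, 94fa20f, a3ac220, b790361, df917f0, eaa6d3c}.
Reachable from 052e9b4: {02dd796, 052e9b4, 27d968f, 414a978, 5d30e9e, 7fc5288, 8648f83, 94fa20f, a3ac220, b790361, df5d12e, df917f0, eaa6d3c, fcb2f1b}.
Only in 02dd796's history (ahead): {} — 0.
Only in 052e9b4's history (behind): {052e9b4, df5d12e, fcb2f1b} — 3.

0 ahead, 3 behind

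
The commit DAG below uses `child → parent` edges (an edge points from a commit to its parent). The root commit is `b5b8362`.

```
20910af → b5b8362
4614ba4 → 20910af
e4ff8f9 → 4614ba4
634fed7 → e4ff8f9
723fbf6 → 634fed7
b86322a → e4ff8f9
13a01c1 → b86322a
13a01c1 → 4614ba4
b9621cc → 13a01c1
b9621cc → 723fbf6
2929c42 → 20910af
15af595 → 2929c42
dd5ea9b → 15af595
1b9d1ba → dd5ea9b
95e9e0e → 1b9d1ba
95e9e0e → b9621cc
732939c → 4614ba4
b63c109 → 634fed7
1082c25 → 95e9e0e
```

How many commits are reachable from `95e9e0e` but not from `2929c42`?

11

Reachable from 95e9e0e: {13a01c1, 15af595, 1b9d1ba, 20910af, 2929c42, 4614ba4, 634fed7, 723fbf6, 95e9e0e, b5b8362, b86322a, b9621cc, dd5ea9b, e4ff8f9}.
Reachable from 2929c42: {20910af, 2929c42, b5b8362}.
In 95e9e0e's history but not 2929c42's: {13a01c1, 15af595, 1b9d1ba, 4614ba4, 634fed7, 723fbf6, 95e9e0e, b86322a, b9621cc, dd5ea9b, e4ff8f9} — 11 commits.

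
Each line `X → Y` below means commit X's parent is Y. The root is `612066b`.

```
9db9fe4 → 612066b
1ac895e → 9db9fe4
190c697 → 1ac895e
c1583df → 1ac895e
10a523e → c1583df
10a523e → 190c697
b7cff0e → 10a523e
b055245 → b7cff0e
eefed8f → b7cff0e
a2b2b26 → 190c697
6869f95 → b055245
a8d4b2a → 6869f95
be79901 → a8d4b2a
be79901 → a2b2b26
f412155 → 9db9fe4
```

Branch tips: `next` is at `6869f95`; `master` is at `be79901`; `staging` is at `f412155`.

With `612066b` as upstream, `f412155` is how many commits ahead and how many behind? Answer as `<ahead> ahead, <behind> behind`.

Reachable from f412155: {612066b, 9db9fe4, f412155}.
Reachable from 612066b: {612066b}.
Only in f412155's history (ahead): {9db9fe4, f412155} — 2.
Only in 612066b's history (behind): {} — 0.

2 ahead, 0 behind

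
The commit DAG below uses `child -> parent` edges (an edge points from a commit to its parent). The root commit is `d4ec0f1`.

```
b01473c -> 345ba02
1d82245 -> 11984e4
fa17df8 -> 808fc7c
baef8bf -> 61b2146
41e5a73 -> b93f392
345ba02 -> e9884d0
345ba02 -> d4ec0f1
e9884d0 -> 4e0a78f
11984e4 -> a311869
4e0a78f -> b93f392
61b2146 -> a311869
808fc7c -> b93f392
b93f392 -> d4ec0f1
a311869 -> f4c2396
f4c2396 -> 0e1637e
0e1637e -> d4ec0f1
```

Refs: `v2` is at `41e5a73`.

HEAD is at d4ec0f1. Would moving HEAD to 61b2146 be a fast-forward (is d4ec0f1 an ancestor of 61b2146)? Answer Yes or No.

A fast-forward from d4ec0f1 to 61b2146 is possible iff d4ec0f1 is an ancestor of 61b2146.
Ancestors of 61b2146: {0e1637e, 61b2146, a311869, d4ec0f1, f4c2396}.
d4ec0f1 is among them, so fast-forward is possible.

Yes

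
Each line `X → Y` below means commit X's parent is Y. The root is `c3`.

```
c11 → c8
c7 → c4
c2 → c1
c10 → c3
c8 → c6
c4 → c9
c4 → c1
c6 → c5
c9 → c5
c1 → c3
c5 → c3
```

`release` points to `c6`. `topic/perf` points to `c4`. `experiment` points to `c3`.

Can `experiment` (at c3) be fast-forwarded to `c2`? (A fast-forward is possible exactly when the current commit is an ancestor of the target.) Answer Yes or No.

Yes

A fast-forward from c3 to c2 is possible iff c3 is an ancestor of c2.
Ancestors of c2: {c1, c2, c3}.
c3 is among them, so fast-forward is possible.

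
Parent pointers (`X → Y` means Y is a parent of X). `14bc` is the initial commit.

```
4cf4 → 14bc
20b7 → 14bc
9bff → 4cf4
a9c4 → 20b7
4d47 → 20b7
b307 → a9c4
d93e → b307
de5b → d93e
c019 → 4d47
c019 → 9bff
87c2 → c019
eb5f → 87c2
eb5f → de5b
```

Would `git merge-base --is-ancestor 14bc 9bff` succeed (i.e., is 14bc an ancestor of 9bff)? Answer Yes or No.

Ancestors of 9bff (commits reachable by following parents): {14bc, 4cf4, 9bff}.
14bc is in that set, so it is an ancestor of 9bff.

Yes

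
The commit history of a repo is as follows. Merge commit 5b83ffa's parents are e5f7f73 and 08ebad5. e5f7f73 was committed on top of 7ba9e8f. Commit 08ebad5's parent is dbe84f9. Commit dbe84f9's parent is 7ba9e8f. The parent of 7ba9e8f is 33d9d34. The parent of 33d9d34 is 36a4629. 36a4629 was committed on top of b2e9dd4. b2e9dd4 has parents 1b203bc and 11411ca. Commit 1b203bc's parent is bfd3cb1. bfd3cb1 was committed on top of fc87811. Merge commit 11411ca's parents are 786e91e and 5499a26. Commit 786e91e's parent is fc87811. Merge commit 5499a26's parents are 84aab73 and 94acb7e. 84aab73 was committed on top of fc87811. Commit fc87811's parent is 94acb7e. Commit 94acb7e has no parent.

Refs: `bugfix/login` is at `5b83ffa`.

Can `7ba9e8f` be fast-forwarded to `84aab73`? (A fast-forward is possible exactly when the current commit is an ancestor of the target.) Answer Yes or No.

No

A fast-forward from 7ba9e8f to 84aab73 is possible iff 7ba9e8f is an ancestor of 84aab73.
Ancestors of 84aab73: {84aab73, 94acb7e, fc87811}.
7ba9e8f is not among them, so fast-forward is not possible.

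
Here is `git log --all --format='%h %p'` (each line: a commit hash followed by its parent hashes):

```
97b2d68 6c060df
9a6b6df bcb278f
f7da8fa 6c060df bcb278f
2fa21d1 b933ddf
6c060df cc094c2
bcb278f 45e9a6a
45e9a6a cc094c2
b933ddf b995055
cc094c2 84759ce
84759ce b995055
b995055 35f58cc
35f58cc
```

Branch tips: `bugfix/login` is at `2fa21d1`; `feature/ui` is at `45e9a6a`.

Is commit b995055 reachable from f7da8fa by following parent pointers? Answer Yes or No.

Yes

Ancestors of f7da8fa (commits reachable by following parents): {35f58cc, 45e9a6a, 6c060df, 84759ce, b995055, bcb278f, cc094c2, f7da8fa}.
b995055 is in that set, so it is an ancestor of f7da8fa.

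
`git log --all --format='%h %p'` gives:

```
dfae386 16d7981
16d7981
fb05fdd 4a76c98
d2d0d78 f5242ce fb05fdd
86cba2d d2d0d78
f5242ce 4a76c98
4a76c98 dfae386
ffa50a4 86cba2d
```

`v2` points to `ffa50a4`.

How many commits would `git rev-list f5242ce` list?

4

Walking parent pointers from f5242ce: reachable set = {16d7981, 4a76c98, dfae386, f5242ce}.
That is 4 commits.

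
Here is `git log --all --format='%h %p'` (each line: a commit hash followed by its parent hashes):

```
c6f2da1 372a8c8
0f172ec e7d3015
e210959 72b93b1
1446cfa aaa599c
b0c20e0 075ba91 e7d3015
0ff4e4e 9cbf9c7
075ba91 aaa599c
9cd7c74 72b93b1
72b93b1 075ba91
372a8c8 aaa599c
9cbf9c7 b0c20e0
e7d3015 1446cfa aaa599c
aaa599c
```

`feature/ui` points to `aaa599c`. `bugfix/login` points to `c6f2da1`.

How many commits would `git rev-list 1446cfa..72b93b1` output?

2

Reachable from 72b93b1: {075ba91, 72b93b1, aaa599c}.
Reachable from 1446cfa: {1446cfa, aaa599c}.
In 72b93b1's history but not 1446cfa's: {075ba91, 72b93b1} — 2 commits.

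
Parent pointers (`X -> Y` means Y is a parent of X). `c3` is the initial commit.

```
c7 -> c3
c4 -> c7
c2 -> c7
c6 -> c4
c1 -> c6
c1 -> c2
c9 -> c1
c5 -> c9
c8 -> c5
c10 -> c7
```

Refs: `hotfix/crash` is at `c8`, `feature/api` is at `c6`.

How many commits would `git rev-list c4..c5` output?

5

Reachable from c5: {c1, c2, c3, c4, c5, c6, c7, c9}.
Reachable from c4: {c3, c4, c7}.
In c5's history but not c4's: {c1, c2, c5, c6, c9} — 5 commits.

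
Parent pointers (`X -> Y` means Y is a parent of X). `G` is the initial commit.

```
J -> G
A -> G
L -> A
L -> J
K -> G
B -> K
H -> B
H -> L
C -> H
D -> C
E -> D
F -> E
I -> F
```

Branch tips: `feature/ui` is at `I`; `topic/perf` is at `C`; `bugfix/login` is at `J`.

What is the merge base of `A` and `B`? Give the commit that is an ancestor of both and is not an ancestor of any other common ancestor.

G

Ancestors of A: {A, G}.
Ancestors of B: {B, G, K}.
Common ancestors: {G}.
The only common ancestor is G, so it is the merge base.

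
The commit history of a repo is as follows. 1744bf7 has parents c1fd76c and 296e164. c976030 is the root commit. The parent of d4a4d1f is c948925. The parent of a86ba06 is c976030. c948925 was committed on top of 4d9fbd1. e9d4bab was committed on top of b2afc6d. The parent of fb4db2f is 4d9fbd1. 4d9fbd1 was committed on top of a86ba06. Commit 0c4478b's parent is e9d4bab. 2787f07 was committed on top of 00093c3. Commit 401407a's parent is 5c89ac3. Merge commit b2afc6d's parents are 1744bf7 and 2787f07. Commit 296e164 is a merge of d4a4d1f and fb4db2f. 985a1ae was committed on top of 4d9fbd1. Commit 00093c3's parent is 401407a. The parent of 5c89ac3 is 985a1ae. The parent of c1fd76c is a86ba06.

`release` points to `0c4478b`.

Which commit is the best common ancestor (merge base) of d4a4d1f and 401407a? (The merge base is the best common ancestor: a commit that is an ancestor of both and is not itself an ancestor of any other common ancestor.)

4d9fbd1

Ancestors of d4a4d1f: {4d9fbd1, a86ba06, c948925, c976030, d4a4d1f}.
Ancestors of 401407a: {401407a, 4d9fbd1, 5c89ac3, 985a1ae, a86ba06, c976030}.
Common ancestors: {4d9fbd1, a86ba06, c976030}.
Among these, 4d9fbd1 is not an ancestor of any other common ancestor — it is the merge base.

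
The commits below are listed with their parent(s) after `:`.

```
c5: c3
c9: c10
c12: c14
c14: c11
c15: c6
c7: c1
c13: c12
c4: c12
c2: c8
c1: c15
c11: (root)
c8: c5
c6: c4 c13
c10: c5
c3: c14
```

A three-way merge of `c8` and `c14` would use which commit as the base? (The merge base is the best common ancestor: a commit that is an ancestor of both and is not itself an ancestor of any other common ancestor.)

Ancestors of c8: {c11, c14, c3, c5, c8}.
Ancestors of c14: {c11, c14}.
Common ancestors: {c11, c14}.
Among these, c14 is not an ancestor of any other common ancestor — it is the merge base.

c14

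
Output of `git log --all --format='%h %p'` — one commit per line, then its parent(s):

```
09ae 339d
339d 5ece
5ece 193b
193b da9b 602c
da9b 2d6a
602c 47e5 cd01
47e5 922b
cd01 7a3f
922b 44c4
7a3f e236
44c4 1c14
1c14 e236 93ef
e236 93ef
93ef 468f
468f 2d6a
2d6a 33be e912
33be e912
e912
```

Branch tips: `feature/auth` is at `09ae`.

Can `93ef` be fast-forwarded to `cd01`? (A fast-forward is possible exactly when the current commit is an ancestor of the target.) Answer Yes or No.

A fast-forward from 93ef to cd01 is possible iff 93ef is an ancestor of cd01.
Ancestors of cd01: {2d6a, 33be, 468f, 7a3f, 93ef, cd01, e236, e912}.
93ef is among them, so fast-forward is possible.

Yes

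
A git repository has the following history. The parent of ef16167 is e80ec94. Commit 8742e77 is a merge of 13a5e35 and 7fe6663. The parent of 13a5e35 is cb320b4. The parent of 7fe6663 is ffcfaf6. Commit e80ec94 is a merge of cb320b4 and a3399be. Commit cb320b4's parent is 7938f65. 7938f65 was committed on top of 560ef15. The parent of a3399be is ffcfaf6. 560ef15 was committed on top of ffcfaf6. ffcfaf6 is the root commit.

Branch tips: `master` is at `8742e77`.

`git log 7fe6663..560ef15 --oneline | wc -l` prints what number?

Reachable from 560ef15: {560ef15, ffcfaf6}.
Reachable from 7fe6663: {7fe6663, ffcfaf6}.
In 560ef15's history but not 7fe6663's: {560ef15} — 1 commit.

1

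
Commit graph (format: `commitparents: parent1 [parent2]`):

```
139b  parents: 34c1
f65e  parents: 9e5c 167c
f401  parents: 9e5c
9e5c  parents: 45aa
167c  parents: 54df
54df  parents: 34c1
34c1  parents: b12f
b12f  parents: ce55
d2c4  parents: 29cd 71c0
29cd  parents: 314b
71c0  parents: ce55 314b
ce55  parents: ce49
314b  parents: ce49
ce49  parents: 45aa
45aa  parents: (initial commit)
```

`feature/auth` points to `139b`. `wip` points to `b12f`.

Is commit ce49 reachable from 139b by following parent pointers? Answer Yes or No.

Ancestors of 139b (commits reachable by following parents): {139b, 34c1, 45aa, b12f, ce49, ce55}.
ce49 is in that set, so it is an ancestor of 139b.

Yes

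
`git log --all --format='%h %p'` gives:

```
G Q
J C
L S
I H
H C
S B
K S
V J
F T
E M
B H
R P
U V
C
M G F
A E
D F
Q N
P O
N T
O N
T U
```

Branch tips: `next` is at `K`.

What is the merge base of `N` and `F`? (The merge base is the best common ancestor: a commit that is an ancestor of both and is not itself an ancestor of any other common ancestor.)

Ancestors of N: {C, J, N, T, U, V}.
Ancestors of F: {C, F, J, T, U, V}.
Common ancestors: {C, J, T, U, V}.
Among these, T is not an ancestor of any other common ancestor — it is the merge base.

T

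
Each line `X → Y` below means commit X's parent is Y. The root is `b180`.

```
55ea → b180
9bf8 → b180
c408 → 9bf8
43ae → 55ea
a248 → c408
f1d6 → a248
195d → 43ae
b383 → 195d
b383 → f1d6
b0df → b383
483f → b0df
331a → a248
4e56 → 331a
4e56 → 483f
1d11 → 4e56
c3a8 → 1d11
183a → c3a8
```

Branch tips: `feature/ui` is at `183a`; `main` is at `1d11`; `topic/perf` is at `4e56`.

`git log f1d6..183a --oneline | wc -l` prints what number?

11

Reachable from 183a: {183a, 195d, 1d11, 331a, 43ae, 483f, 4e56, 55ea, 9bf8, a248, b0df, b180, b383, c3a8, c408, f1d6}.
Reachable from f1d6: {9bf8, a248, b180, c408, f1d6}.
In 183a's history but not f1d6's: {183a, 195d, 1d11, 331a, 43ae, 483f, 4e56, 55ea, b0df, b383, c3a8} — 11 commits.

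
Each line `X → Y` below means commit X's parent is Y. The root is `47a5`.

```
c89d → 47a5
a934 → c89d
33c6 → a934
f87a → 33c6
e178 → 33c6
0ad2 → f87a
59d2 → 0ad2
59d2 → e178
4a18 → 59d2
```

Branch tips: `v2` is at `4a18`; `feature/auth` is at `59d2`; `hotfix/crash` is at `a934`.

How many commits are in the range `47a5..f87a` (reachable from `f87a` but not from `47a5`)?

4

Reachable from f87a: {33c6, 47a5, a934, c89d, f87a}.
Reachable from 47a5: {47a5}.
In f87a's history but not 47a5's: {33c6, a934, c89d, f87a} — 4 commits.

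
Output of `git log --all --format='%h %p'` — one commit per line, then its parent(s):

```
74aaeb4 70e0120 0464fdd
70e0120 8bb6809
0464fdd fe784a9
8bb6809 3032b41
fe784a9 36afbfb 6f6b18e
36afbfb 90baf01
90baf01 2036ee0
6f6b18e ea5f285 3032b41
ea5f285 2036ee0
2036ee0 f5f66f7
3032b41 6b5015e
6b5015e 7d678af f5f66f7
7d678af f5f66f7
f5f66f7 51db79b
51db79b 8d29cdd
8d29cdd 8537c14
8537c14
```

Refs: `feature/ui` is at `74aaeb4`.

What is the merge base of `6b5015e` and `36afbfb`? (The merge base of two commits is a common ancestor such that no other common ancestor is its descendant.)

Ancestors of 6b5015e: {51db79b, 6b5015e, 7d678af, 8537c14, 8d29cdd, f5f66f7}.
Ancestors of 36afbfb: {2036ee0, 36afbfb, 51db79b, 8537c14, 8d29cdd, 90baf01, f5f66f7}.
Common ancestors: {51db79b, 8537c14, 8d29cdd, f5f66f7}.
Among these, f5f66f7 is not an ancestor of any other common ancestor — it is the merge base.

f5f66f7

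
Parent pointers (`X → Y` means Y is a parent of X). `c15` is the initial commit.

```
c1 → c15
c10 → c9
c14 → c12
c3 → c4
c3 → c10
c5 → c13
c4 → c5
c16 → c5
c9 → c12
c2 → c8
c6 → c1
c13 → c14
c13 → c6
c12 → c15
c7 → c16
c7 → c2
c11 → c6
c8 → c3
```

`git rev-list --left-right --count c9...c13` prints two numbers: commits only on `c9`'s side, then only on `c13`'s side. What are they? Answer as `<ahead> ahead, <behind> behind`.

1 ahead, 4 behind

Reachable from c9: {c12, c15, c9}.
Reachable from c13: {c1, c12, c13, c14, c15, c6}.
Only in c9's history (ahead): {c9} — 1.
Only in c13's history (behind): {c1, c13, c14, c6} — 4.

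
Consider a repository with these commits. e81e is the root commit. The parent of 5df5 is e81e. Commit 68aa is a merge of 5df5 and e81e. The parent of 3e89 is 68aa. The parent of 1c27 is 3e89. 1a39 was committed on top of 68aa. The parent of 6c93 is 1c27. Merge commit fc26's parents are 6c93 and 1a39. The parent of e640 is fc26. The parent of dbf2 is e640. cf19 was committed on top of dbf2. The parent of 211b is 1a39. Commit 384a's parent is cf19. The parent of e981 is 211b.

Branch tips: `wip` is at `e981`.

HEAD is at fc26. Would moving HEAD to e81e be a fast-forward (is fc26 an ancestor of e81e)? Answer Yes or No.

No

A fast-forward from fc26 to e81e is possible iff fc26 is an ancestor of e81e.
Ancestors of e81e: {e81e}.
fc26 is not among them, so fast-forward is not possible.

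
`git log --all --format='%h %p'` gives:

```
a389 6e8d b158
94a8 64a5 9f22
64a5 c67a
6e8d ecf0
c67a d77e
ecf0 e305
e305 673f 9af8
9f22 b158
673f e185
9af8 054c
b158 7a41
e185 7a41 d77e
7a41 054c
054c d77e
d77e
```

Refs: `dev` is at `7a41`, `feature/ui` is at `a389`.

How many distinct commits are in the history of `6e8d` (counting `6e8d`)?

9

Walking parent pointers from 6e8d: reachable set = {054c, 673f, 6e8d, 7a41, 9af8, d77e, e185, e305, ecf0}.
That is 9 commits.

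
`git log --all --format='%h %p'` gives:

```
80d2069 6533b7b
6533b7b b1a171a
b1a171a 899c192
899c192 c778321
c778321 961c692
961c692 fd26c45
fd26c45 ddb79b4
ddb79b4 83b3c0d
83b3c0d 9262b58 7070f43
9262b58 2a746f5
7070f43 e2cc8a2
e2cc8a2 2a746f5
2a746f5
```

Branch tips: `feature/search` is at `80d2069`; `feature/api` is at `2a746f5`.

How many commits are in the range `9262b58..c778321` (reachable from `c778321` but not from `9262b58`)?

Reachable from c778321: {2a746f5, 7070f43, 83b3c0d, 9262b58, 961c692, c778321, ddb79b4, e2cc8a2, fd26c45}.
Reachable from 9262b58: {2a746f5, 9262b58}.
In c778321's history but not 9262b58's: {7070f43, 83b3c0d, 961c692, c778321, ddb79b4, e2cc8a2, fd26c45} — 7 commits.

7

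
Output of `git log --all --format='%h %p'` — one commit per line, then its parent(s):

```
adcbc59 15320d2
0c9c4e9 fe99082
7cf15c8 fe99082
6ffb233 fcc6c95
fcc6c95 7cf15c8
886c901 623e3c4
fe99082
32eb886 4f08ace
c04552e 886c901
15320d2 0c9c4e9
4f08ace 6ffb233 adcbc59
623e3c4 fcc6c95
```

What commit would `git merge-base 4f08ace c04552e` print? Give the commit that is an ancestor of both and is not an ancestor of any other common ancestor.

fcc6c95

Ancestors of 4f08ace: {0c9c4e9, 15320d2, 4f08ace, 6ffb233, 7cf15c8, adcbc59, fcc6c95, fe99082}.
Ancestors of c04552e: {623e3c4, 7cf15c8, 886c901, c04552e, fcc6c95, fe99082}.
Common ancestors: {7cf15c8, fcc6c95, fe99082}.
Among these, fcc6c95 is not an ancestor of any other common ancestor — it is the merge base.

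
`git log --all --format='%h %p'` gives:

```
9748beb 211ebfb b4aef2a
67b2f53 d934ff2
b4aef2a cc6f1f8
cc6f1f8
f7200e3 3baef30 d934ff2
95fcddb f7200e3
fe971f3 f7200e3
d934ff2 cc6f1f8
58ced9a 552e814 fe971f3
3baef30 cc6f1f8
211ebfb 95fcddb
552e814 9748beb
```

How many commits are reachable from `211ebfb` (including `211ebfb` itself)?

6

Walking parent pointers from 211ebfb: reachable set = {211ebfb, 3baef30, 95fcddb, cc6f1f8, d934ff2, f7200e3}.
That is 6 commits.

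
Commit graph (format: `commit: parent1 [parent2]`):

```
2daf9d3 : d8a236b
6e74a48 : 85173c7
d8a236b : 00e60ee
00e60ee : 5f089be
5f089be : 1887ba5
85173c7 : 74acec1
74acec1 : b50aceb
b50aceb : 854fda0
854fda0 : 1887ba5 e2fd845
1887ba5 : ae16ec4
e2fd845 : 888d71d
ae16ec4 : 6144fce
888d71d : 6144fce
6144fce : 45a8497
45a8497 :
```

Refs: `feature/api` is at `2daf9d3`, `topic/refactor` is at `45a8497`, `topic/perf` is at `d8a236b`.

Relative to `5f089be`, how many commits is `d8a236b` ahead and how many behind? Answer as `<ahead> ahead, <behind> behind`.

Reachable from d8a236b: {00e60ee, 1887ba5, 45a8497, 5f089be, 6144fce, ae16ec4, d8a236b}.
Reachable from 5f089be: {1887ba5, 45a8497, 5f089be, 6144fce, ae16ec4}.
Only in d8a236b's history (ahead): {00e60ee, d8a236b} — 2.
Only in 5f089be's history (behind): {} — 0.

2 ahead, 0 behind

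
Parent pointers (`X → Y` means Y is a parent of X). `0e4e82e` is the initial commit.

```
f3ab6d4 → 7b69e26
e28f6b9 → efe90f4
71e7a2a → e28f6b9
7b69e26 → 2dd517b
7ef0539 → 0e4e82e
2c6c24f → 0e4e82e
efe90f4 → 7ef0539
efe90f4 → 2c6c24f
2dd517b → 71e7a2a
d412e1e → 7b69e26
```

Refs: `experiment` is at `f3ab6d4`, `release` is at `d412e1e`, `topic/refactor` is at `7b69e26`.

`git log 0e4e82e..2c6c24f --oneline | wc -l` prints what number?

Reachable from 2c6c24f: {0e4e82e, 2c6c24f}.
Reachable from 0e4e82e: {0e4e82e}.
In 2c6c24f's history but not 0e4e82e's: {2c6c24f} — 1 commit.

1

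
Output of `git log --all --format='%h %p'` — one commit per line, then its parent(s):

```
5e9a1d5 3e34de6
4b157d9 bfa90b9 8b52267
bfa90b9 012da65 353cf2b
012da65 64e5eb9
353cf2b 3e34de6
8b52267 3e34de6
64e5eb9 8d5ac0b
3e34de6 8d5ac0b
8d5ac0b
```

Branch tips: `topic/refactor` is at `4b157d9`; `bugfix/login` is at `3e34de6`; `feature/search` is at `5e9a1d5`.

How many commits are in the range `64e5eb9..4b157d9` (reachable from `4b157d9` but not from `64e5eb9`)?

Reachable from 4b157d9: {012da65, 353cf2b, 3e34de6, 4b157d9, 64e5eb9, 8b52267, 8d5ac0b, bfa90b9}.
Reachable from 64e5eb9: {64e5eb9, 8d5ac0b}.
In 4b157d9's history but not 64e5eb9's: {012da65, 353cf2b, 3e34de6, 4b157d9, 8b52267, bfa90b9} — 6 commits.

6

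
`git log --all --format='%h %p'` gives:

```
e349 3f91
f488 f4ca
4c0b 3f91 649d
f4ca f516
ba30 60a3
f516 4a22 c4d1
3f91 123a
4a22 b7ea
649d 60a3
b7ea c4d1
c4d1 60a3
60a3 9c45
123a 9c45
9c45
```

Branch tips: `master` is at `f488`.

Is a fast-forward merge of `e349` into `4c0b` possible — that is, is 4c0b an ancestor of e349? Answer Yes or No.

A fast-forward from 4c0b to e349 is possible iff 4c0b is an ancestor of e349.
Ancestors of e349: {123a, 3f91, 9c45, e349}.
4c0b is not among them, so fast-forward is not possible.

No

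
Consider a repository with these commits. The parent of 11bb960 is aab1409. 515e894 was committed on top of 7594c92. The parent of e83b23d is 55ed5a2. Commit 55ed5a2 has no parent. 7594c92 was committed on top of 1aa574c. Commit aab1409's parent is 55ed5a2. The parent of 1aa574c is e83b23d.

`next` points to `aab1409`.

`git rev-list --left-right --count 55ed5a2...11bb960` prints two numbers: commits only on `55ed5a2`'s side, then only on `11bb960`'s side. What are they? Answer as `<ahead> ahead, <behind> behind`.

0 ahead, 2 behind

Reachable from 55ed5a2: {55ed5a2}.
Reachable from 11bb960: {11bb960, 55ed5a2, aab1409}.
Only in 55ed5a2's history (ahead): {} — 0.
Only in 11bb960's history (behind): {11bb960, aab1409} — 2.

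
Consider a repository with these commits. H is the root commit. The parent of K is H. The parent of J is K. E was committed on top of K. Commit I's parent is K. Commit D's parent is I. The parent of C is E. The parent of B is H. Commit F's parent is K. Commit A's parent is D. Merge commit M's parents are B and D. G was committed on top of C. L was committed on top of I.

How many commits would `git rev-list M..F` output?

Reachable from F: {F, H, K}.
Reachable from M: {B, D, H, I, K, M}.
In F's history but not M's: {F} — 1 commit.

1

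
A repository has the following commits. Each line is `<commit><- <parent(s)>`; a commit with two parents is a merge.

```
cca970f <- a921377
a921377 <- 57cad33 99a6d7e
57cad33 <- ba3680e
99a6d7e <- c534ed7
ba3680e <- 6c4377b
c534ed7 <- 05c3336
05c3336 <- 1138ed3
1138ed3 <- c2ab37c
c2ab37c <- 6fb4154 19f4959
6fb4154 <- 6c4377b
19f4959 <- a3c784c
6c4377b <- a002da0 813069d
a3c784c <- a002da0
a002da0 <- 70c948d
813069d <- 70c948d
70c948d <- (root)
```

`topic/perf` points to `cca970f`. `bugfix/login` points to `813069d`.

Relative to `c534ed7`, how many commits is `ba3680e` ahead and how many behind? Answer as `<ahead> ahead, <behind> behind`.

Reachable from ba3680e: {6c4377b, 70c948d, 813069d, a002da0, ba3680e}.
Reachable from c534ed7: {05c3336, 1138ed3, 19f4959, 6c4377b, 6fb4154, 70c948d, 813069d, a002da0, a3c784c, c2ab37c, c534ed7}.
Only in ba3680e's history (ahead): {ba3680e} — 1.
Only in c534ed7's history (behind): {05c3336, 1138ed3, 19f4959, 6fb4154, a3c784c, c2ab37c, c534ed7} — 7.

1 ahead, 7 behind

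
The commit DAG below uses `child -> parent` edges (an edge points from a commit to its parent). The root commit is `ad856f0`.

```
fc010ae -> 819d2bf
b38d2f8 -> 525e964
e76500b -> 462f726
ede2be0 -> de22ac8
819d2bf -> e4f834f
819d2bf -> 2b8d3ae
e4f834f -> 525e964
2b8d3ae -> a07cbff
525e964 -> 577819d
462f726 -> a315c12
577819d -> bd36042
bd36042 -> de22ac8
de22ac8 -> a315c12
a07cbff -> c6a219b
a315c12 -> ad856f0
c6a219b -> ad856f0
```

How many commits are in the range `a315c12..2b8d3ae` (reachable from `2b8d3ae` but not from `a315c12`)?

Reachable from 2b8d3ae: {2b8d3ae, a07cbff, ad856f0, c6a219b}.
Reachable from a315c12: {a315c12, ad856f0}.
In 2b8d3ae's history but not a315c12's: {2b8d3ae, a07cbff, c6a219b} — 3 commits.

3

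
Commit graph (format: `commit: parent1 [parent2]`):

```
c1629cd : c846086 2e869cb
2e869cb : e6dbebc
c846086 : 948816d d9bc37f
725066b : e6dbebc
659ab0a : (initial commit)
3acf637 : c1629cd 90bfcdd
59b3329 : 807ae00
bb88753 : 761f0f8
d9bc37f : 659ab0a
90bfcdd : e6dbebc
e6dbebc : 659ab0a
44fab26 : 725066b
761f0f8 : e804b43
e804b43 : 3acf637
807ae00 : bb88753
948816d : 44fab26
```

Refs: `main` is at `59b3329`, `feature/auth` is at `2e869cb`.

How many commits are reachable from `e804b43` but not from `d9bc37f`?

10

Reachable from e804b43: {2e869cb, 3acf637, 44fab26, 659ab0a, 725066b, 90bfcdd, 948816d, c1629cd, c846086, d9bc37f, e6dbebc, e804b43}.
Reachable from d9bc37f: {659ab0a, d9bc37f}.
In e804b43's history but not d9bc37f's: {2e869cb, 3acf637, 44fab26, 725066b, 90bfcdd, 948816d, c1629cd, c846086, e6dbebc, e804b43} — 10 commits.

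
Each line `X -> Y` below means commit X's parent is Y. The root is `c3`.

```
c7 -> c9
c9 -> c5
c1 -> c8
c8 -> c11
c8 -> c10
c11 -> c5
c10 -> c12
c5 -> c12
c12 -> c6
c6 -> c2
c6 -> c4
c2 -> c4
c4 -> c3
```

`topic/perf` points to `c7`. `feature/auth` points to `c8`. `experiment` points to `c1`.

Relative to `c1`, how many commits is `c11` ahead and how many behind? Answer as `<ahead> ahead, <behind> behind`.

0 ahead, 3 behind

Reachable from c11: {c11, c12, c2, c3, c4, c5, c6}.
Reachable from c1: {c1, c10, c11, c12, c2, c3, c4, c5, c6, c8}.
Only in c11's history (ahead): {} — 0.
Only in c1's history (behind): {c1, c10, c8} — 3.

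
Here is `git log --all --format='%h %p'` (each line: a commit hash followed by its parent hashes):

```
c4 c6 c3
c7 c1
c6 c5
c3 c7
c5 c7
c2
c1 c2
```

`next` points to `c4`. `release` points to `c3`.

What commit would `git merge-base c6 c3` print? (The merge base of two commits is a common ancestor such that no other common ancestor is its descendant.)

c7

Ancestors of c6: {c1, c2, c5, c6, c7}.
Ancestors of c3: {c1, c2, c3, c7}.
Common ancestors: {c1, c2, c7}.
Among these, c7 is not an ancestor of any other common ancestor — it is the merge base.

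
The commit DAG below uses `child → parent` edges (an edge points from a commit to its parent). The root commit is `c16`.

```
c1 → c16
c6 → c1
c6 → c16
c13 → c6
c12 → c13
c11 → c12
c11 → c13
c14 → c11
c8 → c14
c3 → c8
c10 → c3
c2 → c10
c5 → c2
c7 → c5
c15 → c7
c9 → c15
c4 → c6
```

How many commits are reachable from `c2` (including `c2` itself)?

Walking parent pointers from c2: reachable set = {c1, c10, c11, c12, c13, c14, c16, c2, c3, c6, c8}.
That is 11 commits.

11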